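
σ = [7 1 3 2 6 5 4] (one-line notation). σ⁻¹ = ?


To find σ⁻¹, swap domain and range:
σ(1) = 7 → σ⁻¹(7) = 1
σ(2) = 1 → σ⁻¹(1) = 2
σ(3) = 3 → σ⁻¹(3) = 3
σ(4) = 2 → σ⁻¹(2) = 4
σ(5) = 6 → σ⁻¹(6) = 5
σ(6) = 5 → σ⁻¹(5) = 6
σ(7) = 4 → σ⁻¹(4) = 7

σ⁻¹ = [2 4 3 7 6 5 1]


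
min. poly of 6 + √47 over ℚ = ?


Let α = 6 + √47. Then α - 6 = √47, so (α - 6)² = 47, giving α² - 12α - 11 = 0. Degree 2 and α ∉ ℚ, so this is the minimal polynomial.

Minimal polynomial: x² - 12x - 11


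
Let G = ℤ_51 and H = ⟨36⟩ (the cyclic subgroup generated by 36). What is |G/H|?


|⟨36⟩| = n / gcd(36, 51) = 51 / 3 = 17
H is normal (ℤ_51 is abelian).
|G/H| = |G| / |H| = 51 / 17 = 3

|G/H| = 3


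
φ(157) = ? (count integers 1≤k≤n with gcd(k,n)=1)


Factor n: 157 = 157
φ(n) = n · ∏(1 - 1/p) over distinct primes p | n
φ(157) = 157 · (1 - 1/157) = 156

φ(157) = 156


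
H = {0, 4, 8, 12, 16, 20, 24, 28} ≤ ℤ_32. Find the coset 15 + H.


15 + H = {15 + h (mod 32) : h ∈ H}
15+0=15, 15+4=19, 15+8=23, 15+12=27, 15+16=31, 15+20=3, 15+24=7, 15+28=11
15 + H = {3, 7, 11, 15, 19, 23, 27, 31} = 3 + H

15 + H = {3, 7, 11, 15, 19, 23, 27, 31}


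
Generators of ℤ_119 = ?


g generates ℤ_n iff gcd(g,n) = 1
Prime factors of 119: 7, 17
Generators are g ∈ {1,...,118} not divisible by any of these primes.
Generators: {1, 2, 3, 4, 5, 6, 8, 9, 10, 11, 12, 13, 15, 16, 18, 19, 20, 22, 23, 24, 25, 26, 27, 29, 30, 31, 32, 33, 36, 37, 38, 39, 40, 41, 43, 44, 45, 46, 47, 48, 50, 52, 53, 54, 55, 57, 58, 59, 60, 61, 62, 64, 65, 66, 67, 69, 71, 72, 73, 74, 75, 76, 78, 79, 80, 81, 82, 83, 86, 87, 88, 89, 90, 92, 93, 94, 95, 96, 97, 99, 100, 101, 103, 104, 106, 107, 108, 109, 110, 111, 113, 114, 115, 116, 117, 118}
Number of generators = φ(119) = 96

Generators of ℤ_119 = {1, 2, 3, 4, 5, 6, 8, 9, 10, 11, 12, 13, 15, 16, 18, 19, 20, 22, 23, 24, 25, 26, 27, 29, 30, 31, 32, 33, 36, 37, 38, 39, 40, 41, 43, 44, 45, 46, 47, 48, 50, 52, 53, 54, 55, 57, 58, 59, 60, 61, 62, 64, 65, 66, 67, 69, 71, 72, 73, 74, 75, 76, 78, 79, 80, 81, 82, 83, 86, 87, 88, 89, 90, 92, 93, 94, 95, 96, 97, 99, 100, 101, 103, 104, 106, 107, 108, 109, 110, 111, 113, 114, 115, 116, 117, 118}


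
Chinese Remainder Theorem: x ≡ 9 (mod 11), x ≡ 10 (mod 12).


m₁ = 11, m₂ = 12, gcd = 1, so CRT applies. M = m₁·m₂ = 132
Let M₁ = M/m₁ = 12, M₂ = M/m₂ = 11
Find y₁ ≡ M₁⁻¹ (mod m₁): 12⁻¹ ≡ 1 (mod 11)
Find y₂ ≡ M₂⁻¹ (mod m₂): 11⁻¹ ≡ 11 (mod 12)
x = a₁·M₁·y₁ + a₂·M₂·y₂ = 9·12·1 + 10·11·11 = 1318
Reduce mod 132: x ≡ 130
Check: 130 mod 11 = 9 ✓, 130 mod 12 = 10 ✓

x ≡ 130 (mod 132)


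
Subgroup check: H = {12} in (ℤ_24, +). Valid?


Subgroup test for H = {12} in (ℤ_24, +):
(1) 0 ∈ H? No
(2) Closure: for all a,b ∈ H, (a+b) mod 24 ∈ H? No  [counterexample: 12 + 12 = 0 ∉ H]
(3) Inverses: for all a ∈ H, -a mod 24 ∈ H? Yes

No, H is not a subgroup of ℤ_24


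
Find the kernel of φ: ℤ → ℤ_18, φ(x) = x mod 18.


Kernel = preimage of identity
ker(φ) = {x ∈ ℤ : x ≡ 0 (mod 18)} = 18ℤ = {0, ±18, ±36, ...}

ker(φ) = 18ℤ


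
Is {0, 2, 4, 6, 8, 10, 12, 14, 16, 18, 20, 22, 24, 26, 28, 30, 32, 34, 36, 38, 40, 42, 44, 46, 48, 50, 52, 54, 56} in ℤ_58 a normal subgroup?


H = {0, 2, 4, 6, 8, 10, 12, 14, 16, 18, 20, 22, 24, 26, 28, 30, 32, 34, 36, 38, 40, 42, 44, 46, 48, 50, 52, 54, 56} in ℤ_58
ℤ_58 is abelian; every subgroup of an abelian group is normal

Yes, normal subgroup


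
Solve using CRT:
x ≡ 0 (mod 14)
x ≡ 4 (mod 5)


m₁ = 14, m₂ = 5, gcd = 1, so CRT applies. M = m₁·m₂ = 70
Let M₁ = M/m₁ = 5, M₂ = M/m₂ = 14
Find y₁ ≡ M₁⁻¹ (mod m₁): 5⁻¹ ≡ 3 (mod 14)
Find y₂ ≡ M₂⁻¹ (mod m₂): 14⁻¹ ≡ 4 (mod 5)
x = a₁·M₁·y₁ + a₂·M₂·y₂ = 0·5·3 + 4·14·4 = 224
Reduce mod 70: x ≡ 14
Check: 14 mod 14 = 0 ✓, 14 mod 5 = 4 ✓

x ≡ 14 (mod 70)


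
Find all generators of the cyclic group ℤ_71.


g generates ℤ_n iff gcd(g,n) = 1
Prime factors of 71: 71
Generators are g ∈ {1,...,70} not divisible by any of these primes.
Generators: {1, 2, 3, 4, 5, 6, 7, 8, 9, 10, 11, 12, 13, 14, 15, 16, 17, 18, 19, 20, 21, 22, 23, 24, 25, 26, 27, 28, 29, 30, 31, 32, 33, 34, 35, 36, 37, 38, 39, 40, 41, 42, 43, 44, 45, 46, 47, 48, 49, 50, 51, 52, 53, 54, 55, 56, 57, 58, 59, 60, 61, 62, 63, 64, 65, 66, 67, 68, 69, 70}
Number of generators = φ(71) = 70

Generators of ℤ_71 = {1, 2, 3, 4, 5, 6, 7, 8, 9, 10, 11, 12, 13, 14, 15, 16, 17, 18, 19, 20, 21, 22, 23, 24, 25, 26, 27, 28, 29, 30, 31, 32, 33, 34, 35, 36, 37, 38, 39, 40, 41, 42, 43, 44, 45, 46, 47, 48, 49, 50, 51, 52, 53, 54, 55, 56, 57, 58, 59, 60, 61, 62, 63, 64, 65, 66, 67, 68, 69, 70}


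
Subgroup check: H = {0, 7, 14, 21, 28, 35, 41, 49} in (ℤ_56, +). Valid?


Subgroup test for H = {0, 7, 14, 21, 28, 35, 41, 49} in (ℤ_56, +):
(1) 0 ∈ H? Yes
(2) Closure: for all a,b ∈ H, (a+b) mod 56 ∈ H? No  [counterexample: 7 + 35 = 42 ∉ H]
(3) Inverses: for all a ∈ H, -a mod 56 ∈ H? No

No, H is not a subgroup of ℤ_56


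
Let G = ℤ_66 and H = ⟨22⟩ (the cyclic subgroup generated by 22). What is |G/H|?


|⟨22⟩| = n / gcd(22, 66) = 66 / 22 = 3
H is normal (ℤ_66 is abelian).
|G/H| = |G| / |H| = 66 / 3 = 22

|G/H| = 22


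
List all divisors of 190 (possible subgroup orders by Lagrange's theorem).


Lagrange's theorem: |H| divides |G|
|G| = 190
Divisors of 190: 1, 2, 5, 10, 19, 38, 95, 190

Possible subgroup orders: {1, 2, 5, 10, 19, 38, 95, 190}


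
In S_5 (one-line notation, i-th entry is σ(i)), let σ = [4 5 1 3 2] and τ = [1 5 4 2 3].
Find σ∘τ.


σ∘τ: apply τ first, then σ
1 →τ 1 →σ 4
2 →τ 5 →σ 2
3 →τ 4 →σ 3
4 →τ 2 →σ 5
5 →τ 3 →σ 1

σ∘τ = [4 2 3 5 1]


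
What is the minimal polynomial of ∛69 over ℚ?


∛69 satisfies x³ - 69 = 0, irreducible over ℚ (no rational root; 69 is not a perfect cube)

Minimal polynomial: x³ - 69


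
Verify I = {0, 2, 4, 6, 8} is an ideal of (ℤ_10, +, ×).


Check ideal conditions for I = {0, 2, 4, 6, 8} in ℤ_10:
(1) I is an additive subgroup? Yes
(2) For r ∈ ℤ_10 and a ∈ I: r·a ∈ I? Yes

Yes, I is an ideal of ℤ_10


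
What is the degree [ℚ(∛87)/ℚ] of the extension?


∛87 has minimal polynomial x³ - 87 (irreducible over ℚ since 87 is not a perfect cube)

[ℚ(∛87)/ℚ] = 3


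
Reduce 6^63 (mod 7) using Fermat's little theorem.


Fermat's little theorem: if p is prime and gcd(a,p)=1, then a^(p-1) ≡ 1 (mod p)
p = 7 is prime, gcd(6,7) = 1
Reduce exponent: 63 mod 6 = 3
So 6^63 ≡ 6^3 (mod 7)
6^3 mod 7 = 6

6^63 ≡ 6 (mod 7)


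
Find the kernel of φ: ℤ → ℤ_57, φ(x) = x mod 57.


Kernel = preimage of identity
ker(φ) = {x ∈ ℤ : x ≡ 0 (mod 57)} = 57ℤ = {0, ±57, ±114, ...}

ker(φ) = 57ℤ


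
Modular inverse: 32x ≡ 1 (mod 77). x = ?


Use the extended Euclidean algorithm to write 1 = 32·s + 77·t; then s mod 77 is the inverse.
Euclidean algorithm:
  32 = 0·77 + 32
  77 = 2·32 + 13
  32 = 2·13 + 6
  13 = 2·6 + 1
  6 = 6·1 + 0
gcd(32,77) = 1
Back-substitution gives: 32·(-12) + 77·(5) = 1
So 32⁻¹ ≡ -12 ≡ 65 (mod 77)
Check: 32 × 65 = 2080 ≡ 1 (mod 77) ✓

32⁻¹ ≡ 65 (mod 77)


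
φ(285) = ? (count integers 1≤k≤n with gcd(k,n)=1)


Factor n: 285 = 3 × 5 × 19
φ(n) = n · ∏(1 - 1/p) over distinct primes p | n
φ(285) = 285 · (1 - 1/3) · (1 - 1/5) · (1 - 1/19) = 144

φ(285) = 144


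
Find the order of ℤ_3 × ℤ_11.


|A × B| = |A| · |B|
|ℤ_3 × ℤ_11| = 3 × 11 = 33

|ℤ_3 × ℤ_11| = 33


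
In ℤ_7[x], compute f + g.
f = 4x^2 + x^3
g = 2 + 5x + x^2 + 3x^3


Add coefficients mod 7:
x^0: 0 + 2 = 2 (mod 7)
x^1: 0 + 5 = 5 (mod 7)
x^2: 4 + 1 = 5 (mod 7)
x^3: 1 + 3 = 4 (mod 7)
Result: 2 + 5x + 5x^2 + 4x^3

f + g = 2 + 5x + 5x^2 + 4x^3


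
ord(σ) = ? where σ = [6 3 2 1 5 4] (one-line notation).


Cycle decomposition: (1 6 4) (2 3)
Cycle lengths: 3, 2
Order = lcm(3, 2) = 6

ord(σ) = 6


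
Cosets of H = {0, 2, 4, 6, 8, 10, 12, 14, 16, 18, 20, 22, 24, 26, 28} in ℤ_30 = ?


H = {0, 2, 4, 6, 8, 10, 12, 14, 16, 18, 20, 22, 24, 26, 28}, |H| = 15
Number of cosets = |G|/|H| = 30/15 = 2
0 + H = {0, 2, 4, 6, 8, 10, 12, 14, 16, 18, 20, 22, 24, 26, 28}
1 + H = {1, 3, 5, 7, 9, 11, 13, 15, 17, 19, 21, 23, 25, 27, 29}

Cosets: 0+H={0,2,4,6,8,10,12,14,16,18,20,22,24,26,28}; 1+H={1,3,5,7,9,11,13,15,17,19,21,23,25,27,29}


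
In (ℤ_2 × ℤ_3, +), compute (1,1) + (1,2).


Operation: componentwise addition mod (2, 3)
(1,1) + (1,2) = ((a₁+b₁) mod 2, (a₂+b₂) mod 3) with a = (1,1), b = (1,2)

(1,1) + (1,2) = (0,0)


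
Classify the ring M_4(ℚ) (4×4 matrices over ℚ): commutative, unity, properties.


Matrix multiplication is non-commutative for n ≥ 2; the identity matrix I is the unity; singular matrices give zero divisors, so not an integral domain
Commutative: No
Integral domain: No
Has unity: Yes

M_4(ℚ) (4×4 matrices over ℚ): Commutative=No, Unity=Yes


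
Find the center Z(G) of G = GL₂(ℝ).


Z(G) = {g ∈ G | gx = xg for all x ∈ G}
Only scalar multiples of the identity commute with all invertible matrices

Z(GL₂(ℝ)) = {aI : a ∈ ℝ, a ≠ 0}


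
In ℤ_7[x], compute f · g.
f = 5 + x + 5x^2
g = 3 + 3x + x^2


Expand and collect like terms; reduce coefficients mod 7:
x^0: 5·3 = 15 ≡ 1 (mod 7)
x^1: 5·3 + 1·3 = 18 ≡ 4 (mod 7)
x^2: 5·1 + 1·3 + 5·3 = 23 ≡ 2 (mod 7)
x^3: 1·1 + 5·3 = 16 ≡ 2 (mod 7)
x^4: 5·1 = 5 ≡ 5 (mod 7)
Result: 1 + 4x + 2x^2 + 2x^3 + 5x^4

f · g = 1 + 4x + 2x^2 + 2x^3 + 5x^4


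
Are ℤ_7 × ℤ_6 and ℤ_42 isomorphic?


Comparing ℤ_7 × ℤ_6 and ℤ_42:
gcd(7,6) = 1, so ℤ_7 × ℤ_6 ≅ ℤ_42 (CRT)

Yes, ℤ_7 × ℤ_6 ≅ ℤ_42


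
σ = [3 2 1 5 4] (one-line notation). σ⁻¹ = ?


To find σ⁻¹, swap domain and range:
σ(1) = 3 → σ⁻¹(3) = 1
σ(2) = 2 → σ⁻¹(2) = 2
σ(3) = 1 → σ⁻¹(1) = 3
σ(4) = 5 → σ⁻¹(5) = 4
σ(5) = 4 → σ⁻¹(4) = 5

σ⁻¹ = [3 2 1 5 4]


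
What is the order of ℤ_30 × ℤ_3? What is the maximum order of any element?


|ℤ_30 × ℤ_3| = 30 × 3 = 90
Max element order = lcm(30,3) = 30
Cyclic? No (gcd=3)

|ℤ_30×ℤ_3| = 90, max element order = 30


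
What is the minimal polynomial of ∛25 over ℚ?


∛25 satisfies x³ - 25 = 0, irreducible over ℚ (no rational root; 25 is not a perfect cube)

Minimal polynomial: x³ - 25


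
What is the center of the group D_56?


Z(G) = {g ∈ G | gx = xg for all x ∈ G}
For even n, Z(D_n) = {e, r^(n/2)}: the 180° rotation r^28 commutes with every reflection and rotation

Z(D_56) = {e, r^28}


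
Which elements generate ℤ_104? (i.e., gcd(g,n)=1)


g generates ℤ_n iff gcd(g,n) = 1
Prime factors of 104: 2, 13
Generators are g ∈ {1,...,103} not divisible by any of these primes.
Generators: {1, 3, 5, 7, 9, 11, 15, 17, 19, 21, 23, 25, 27, 29, 31, 33, 35, 37, 41, 43, 45, 47, 49, 51, 53, 55, 57, 59, 61, 63, 67, 69, 71, 73, 75, 77, 79, 81, 83, 85, 87, 89, 93, 95, 97, 99, 101, 103}
Number of generators = φ(104) = 48

Generators of ℤ_104 = {1, 3, 5, 7, 9, 11, 15, 17, 19, 21, 23, 25, 27, 29, 31, 33, 35, 37, 41, 43, 45, 47, 49, 51, 53, 55, 57, 59, 61, 63, 67, 69, 71, 73, 75, 77, 79, 81, 83, 85, 87, 89, 93, 95, 97, 99, 101, 103}


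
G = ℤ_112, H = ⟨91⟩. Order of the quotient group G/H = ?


|⟨91⟩| = n / gcd(91, 112) = 112 / 7 = 16
H is normal (ℤ_112 is abelian).
|G/H| = |G| / |H| = 112 / 16 = 7

|G/H| = 7


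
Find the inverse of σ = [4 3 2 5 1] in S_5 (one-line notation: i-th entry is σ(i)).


To find σ⁻¹, swap domain and range:
σ(1) = 4 → σ⁻¹(4) = 1
σ(2) = 3 → σ⁻¹(3) = 2
σ(3) = 2 → σ⁻¹(2) = 3
σ(4) = 5 → σ⁻¹(5) = 4
σ(5) = 1 → σ⁻¹(1) = 5

σ⁻¹ = [5 3 2 1 4]


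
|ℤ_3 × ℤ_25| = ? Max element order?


|ℤ_3 × ℤ_25| = 3 × 25 = 75
Max element order = lcm(3,25) = 75
Cyclic? Yes (gcd=1)

|ℤ_3×ℤ_25| = 75, max element order = 75


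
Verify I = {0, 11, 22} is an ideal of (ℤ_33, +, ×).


Check ideal conditions for I = {0, 11, 22} in ℤ_33:
(1) I is an additive subgroup? Yes
(2) For r ∈ ℤ_33 and a ∈ I: r·a ∈ I? Yes

Yes, I is an ideal of ℤ_33


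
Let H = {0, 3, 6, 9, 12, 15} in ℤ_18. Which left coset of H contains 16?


16 + H = {16 + h (mod 18) : h ∈ H}
16+0=16, 16+3=1, 16+6=4, 16+9=7, 16+12=10, 16+15=13
16 + H = {1, 4, 7, 10, 13, 16} = 1 + H

16 + H = {1, 4, 7, 10, 13, 16}


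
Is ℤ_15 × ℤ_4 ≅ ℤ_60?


Comparing ℤ_15 × ℤ_4 and ℤ_60:
gcd(15,4) = 1, so ℤ_15 × ℤ_4 ≅ ℤ_60 (CRT)

Yes, ℤ_15 × ℤ_4 ≅ ℤ_60


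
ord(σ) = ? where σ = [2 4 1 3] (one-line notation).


Cycle decomposition: (1 2 4 3)
Cycle lengths: 4
Order = lcm(4) = 4

ord(σ) = 4


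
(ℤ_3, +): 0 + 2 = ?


Operation: addition mod 3
0 + 2 = (a + b) mod 3 with a = 0, b = 2

0 + 2 = 2


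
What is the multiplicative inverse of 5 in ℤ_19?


Use the extended Euclidean algorithm to write 1 = 5·s + 19·t; then s mod 19 is the inverse.
Euclidean algorithm:
  5 = 0·19 + 5
  19 = 3·5 + 4
  5 = 1·4 + 1
  4 = 4·1 + 0
gcd(5,19) = 1
Back-substitution gives: 5·(4) + 19·(-1) = 1
So 5⁻¹ ≡ 4 ≡ 4 (mod 19)
Check: 5 × 4 = 20 ≡ 1 (mod 19) ✓

5⁻¹ ≡ 4 (mod 19)


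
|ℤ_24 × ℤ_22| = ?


|A × B| = |A| · |B|
|ℤ_24 × ℤ_22| = 24 × 22 = 528

|ℤ_24 × ℤ_22| = 528


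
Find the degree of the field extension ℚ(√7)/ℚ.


√7 has minimal polynomial x² - 7 (irreducible over ℚ since 7 is squarefree)

[ℚ(√7)/ℚ] = 2


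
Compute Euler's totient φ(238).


Factor n: 238 = 2 × 7 × 17
φ(n) = n · ∏(1 - 1/p) over distinct primes p | n
φ(238) = 238 · (1 - 1/2) · (1 - 1/7) · (1 - 1/17) = 96

φ(238) = 96


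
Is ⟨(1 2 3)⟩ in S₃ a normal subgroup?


H = ⟨(1 2 3)⟩ in S₃
⟨(1 2 3)⟩ has order 3 and index 2 in S₃; index-2 subgroups are normal

Yes, normal subgroup


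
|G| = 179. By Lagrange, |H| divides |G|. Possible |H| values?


Lagrange's theorem: |H| divides |G|
|G| = 179
Divisors of 179: 1, 179

Possible subgroup orders: {1, 179}


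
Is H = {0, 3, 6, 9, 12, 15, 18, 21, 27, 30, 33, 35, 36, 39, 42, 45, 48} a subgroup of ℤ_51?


Subgroup test for H = {0, 3, 6, 9, 12, 15, 18, 21, 27, 30, 33, 35, 36, 39, 42, 45, 48} in (ℤ_51, +):
(1) 0 ∈ H? Yes
(2) Closure: for all a,b ∈ H, (a+b) mod 51 ∈ H? No  [counterexample: 3 + 21 = 24 ∉ H]
(3) Inverses: for all a ∈ H, -a mod 51 ∈ H? No

No, H is not a subgroup of ℤ_51


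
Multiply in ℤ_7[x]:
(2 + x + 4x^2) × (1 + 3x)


Expand and collect like terms; reduce coefficients mod 7:
x^0: 2·1 = 2 ≡ 2 (mod 7)
x^1: 2·3 + 1·1 = 7 ≡ 0 (mod 7)
x^2: 1·3 + 4·1 = 7 ≡ 0 (mod 7)
x^3: 4·3 = 12 ≡ 5 (mod 7)
Result: 2 + 5x^3

f · g = 2 + 5x^3


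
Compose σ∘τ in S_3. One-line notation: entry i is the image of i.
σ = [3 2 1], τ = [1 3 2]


σ∘τ: apply τ first, then σ
1 →τ 1 →σ 3
2 →τ 3 →σ 1
3 →τ 2 →σ 2

σ∘τ = [3 1 2]


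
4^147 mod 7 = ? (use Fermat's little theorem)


Fermat's little theorem: if p is prime and gcd(a,p)=1, then a^(p-1) ≡ 1 (mod p)
p = 7 is prime, gcd(4,7) = 1
Reduce exponent: 147 mod 6 = 3
So 4^147 ≡ 4^3 (mod 7)
4^3 mod 7 = 1

4^147 ≡ 1 (mod 7)


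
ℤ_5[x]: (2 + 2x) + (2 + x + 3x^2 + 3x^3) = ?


Add coefficients mod 5:
x^0: 2 + 2 = 4 (mod 5)
x^1: 2 + 1 = 3 (mod 5)
x^2: 0 + 3 = 3 (mod 5)
x^3: 0 + 3 = 3 (mod 5)
Result: 4 + 3x + 3x^2 + 3x^3

f + g = 4 + 3x + 3x^2 + 3x^3


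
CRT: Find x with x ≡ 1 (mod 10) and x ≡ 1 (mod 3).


m₁ = 10, m₂ = 3, gcd = 1, so CRT applies. M = m₁·m₂ = 30
Let M₁ = M/m₁ = 3, M₂ = M/m₂ = 10
Find y₁ ≡ M₁⁻¹ (mod m₁): 3⁻¹ ≡ 7 (mod 10)
Find y₂ ≡ M₂⁻¹ (mod m₂): 10⁻¹ ≡ 1 (mod 3)
x = a₁·M₁·y₁ + a₂·M₂·y₂ = 1·3·7 + 1·10·1 = 31
Reduce mod 30: x ≡ 1
Check: 1 mod 10 = 1 ✓, 1 mod 3 = 1 ✓

x ≡ 1 (mod 30)


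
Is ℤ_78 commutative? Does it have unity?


ℤ_78 is a commutative ring with unity 1; 78 = 2×39 is composite, so 2·39 ≡ 0 gives zero divisors (not an integral domain)
Commutative: Yes
Integral domain: No
Has unity: Yes

ℤ_78: Commutative=Yes, Unity=Yes


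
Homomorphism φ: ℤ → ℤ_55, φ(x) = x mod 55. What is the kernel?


Kernel = preimage of identity
ker(φ) = {x ∈ ℤ : x ≡ 0 (mod 55)} = 55ℤ = {0, ±55, ±110, ...}

ker(φ) = 55ℤ


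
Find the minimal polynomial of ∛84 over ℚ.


∛84 satisfies x³ - 84 = 0, irreducible over ℚ (no rational root; 84 is not a perfect cube)

Minimal polynomial: x³ - 84


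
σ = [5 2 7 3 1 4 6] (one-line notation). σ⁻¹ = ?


To find σ⁻¹, swap domain and range:
σ(1) = 5 → σ⁻¹(5) = 1
σ(2) = 2 → σ⁻¹(2) = 2
σ(3) = 7 → σ⁻¹(7) = 3
σ(4) = 3 → σ⁻¹(3) = 4
σ(5) = 1 → σ⁻¹(1) = 5
σ(6) = 4 → σ⁻¹(4) = 6
σ(7) = 6 → σ⁻¹(6) = 7

σ⁻¹ = [5 2 4 6 1 7 3]


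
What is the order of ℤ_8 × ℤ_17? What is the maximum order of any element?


|ℤ_8 × ℤ_17| = 8 × 17 = 136
Max element order = lcm(8,17) = 136
Cyclic? Yes (gcd=1)

|ℤ_8×ℤ_17| = 136, max element order = 136


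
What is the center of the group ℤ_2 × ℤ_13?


Z(G) = {g ∈ G | gx = xg for all x ∈ G}
Direct product of abelian groups is abelian, so Z(G) = G

Z(ℤ_2 × ℤ_13) = ℤ_2 × ℤ_13


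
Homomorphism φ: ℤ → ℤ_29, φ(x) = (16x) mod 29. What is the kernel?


Kernel = preimage of identity
ker(φ) = {x ∈ ℤ : 16x ≡ 0 (mod 29)}. gcd(16,29) = 1, so 16x ≡ 0 (mod 29) ⟺ x ≡ 0 (mod 29/1 = 29). Hence ker(φ) = 29ℤ

ker(φ) = 29ℤ


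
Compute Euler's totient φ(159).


Factor n: 159 = 3 × 53
φ(n) = n · ∏(1 - 1/p) over distinct primes p | n
φ(159) = 159 · (1 - 1/3) · (1 - 1/53) = 104

φ(159) = 104


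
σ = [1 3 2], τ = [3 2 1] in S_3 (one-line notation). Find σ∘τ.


σ∘τ: apply τ first, then σ
1 →τ 3 →σ 2
2 →τ 2 →σ 3
3 →τ 1 →σ 1

σ∘τ = [2 3 1]


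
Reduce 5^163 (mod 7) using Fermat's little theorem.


Fermat's little theorem: if p is prime and gcd(a,p)=1, then a^(p-1) ≡ 1 (mod p)
p = 7 is prime, gcd(5,7) = 1
Reduce exponent: 163 mod 6 = 1
So 5^163 ≡ 5^1 (mod 7)
5^1 mod 7 = 5

5^163 ≡ 5 (mod 7)


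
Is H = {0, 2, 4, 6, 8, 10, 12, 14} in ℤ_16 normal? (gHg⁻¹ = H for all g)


H = {0, 2, 4, 6, 8, 10, 12, 14} in ℤ_16
ℤ_16 is abelian; every subgroup of an abelian group is normal

Yes, normal subgroup


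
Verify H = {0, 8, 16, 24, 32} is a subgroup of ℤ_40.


Subgroup test for H = {0, 8, 16, 24, 32} in (ℤ_40, +):
(1) 0 ∈ H? Yes
(2) Closure: for all a,b ∈ H, (a+b) mod 40 ∈ H? Yes
(3) Inverses: for all a ∈ H, -a mod 40 ∈ H? Yes

Yes, H is a subgroup of ℤ_40


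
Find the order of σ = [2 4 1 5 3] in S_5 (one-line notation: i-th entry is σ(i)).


Cycle decomposition: (1 2 4 5 3)
Cycle lengths: 5
Order = lcm(5) = 5

ord(σ) = 5


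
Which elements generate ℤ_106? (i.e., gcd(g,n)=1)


g generates ℤ_n iff gcd(g,n) = 1
Prime factors of 106: 2, 53
Generators are g ∈ {1,...,105} not divisible by any of these primes.
Generators: {1, 3, 5, 7, 9, 11, 13, 15, 17, 19, 21, 23, 25, 27, 29, 31, 33, 35, 37, 39, 41, 43, 45, 47, 49, 51, 55, 57, 59, 61, 63, 65, 67, 69, 71, 73, 75, 77, 79, 81, 83, 85, 87, 89, 91, 93, 95, 97, 99, 101, 103, 105}
Number of generators = φ(106) = 52

Generators of ℤ_106 = {1, 3, 5, 7, 9, 11, 13, 15, 17, 19, 21, 23, 25, 27, 29, 31, 33, 35, 37, 39, 41, 43, 45, 47, 49, 51, 55, 57, 59, 61, 63, 65, 67, 69, 71, 73, 75, 77, 79, 81, 83, 85, 87, 89, 91, 93, 95, 97, 99, 101, 103, 105}


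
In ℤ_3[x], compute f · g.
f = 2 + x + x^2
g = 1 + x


Expand and collect like terms; reduce coefficients mod 3:
x^0: 2·1 = 2 ≡ 2 (mod 3)
x^1: 2·1 + 1·1 = 3 ≡ 0 (mod 3)
x^2: 1·1 + 1·1 = 2 ≡ 2 (mod 3)
x^3: 1·1 = 1 ≡ 1 (mod 3)
Result: 2 + 2x^2 + x^3

f · g = 2 + 2x^2 + x^3


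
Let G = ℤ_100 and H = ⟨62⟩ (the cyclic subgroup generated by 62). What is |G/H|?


|⟨62⟩| = n / gcd(62, 100) = 100 / 2 = 50
H is normal (ℤ_100 is abelian).
|G/H| = |G| / |H| = 100 / 50 = 2

|G/H| = 2


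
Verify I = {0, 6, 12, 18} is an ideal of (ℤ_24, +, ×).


Check ideal conditions for I = {0, 6, 12, 18} in ℤ_24:
(1) I is an additive subgroup? Yes
(2) For r ∈ ℤ_24 and a ∈ I: r·a ∈ I? Yes

Yes, I is an ideal of ℤ_24


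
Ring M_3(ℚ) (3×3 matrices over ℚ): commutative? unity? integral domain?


Matrix multiplication is non-commutative for n ≥ 2; the identity matrix I is the unity; singular matrices give zero divisors, so not an integral domain
Commutative: No
Integral domain: No
Has unity: Yes

M_3(ℚ) (3×3 matrices over ℚ): Commutative=No, Unity=Yes


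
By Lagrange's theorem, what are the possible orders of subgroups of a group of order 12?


Lagrange's theorem: |H| divides |G|
|G| = 12
Divisors of 12: 1, 2, 3, 4, 6, 12

Possible subgroup orders: {1, 2, 3, 4, 6, 12}


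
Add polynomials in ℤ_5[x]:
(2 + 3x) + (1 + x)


Add coefficients mod 5:
x^0: 2 + 1 = 3 (mod 5)
x^1: 3 + 1 = 4 (mod 5)
Result: 3 + 4x

f + g = 3 + 4x


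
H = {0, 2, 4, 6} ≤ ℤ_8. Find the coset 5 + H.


5 + H = {5 + h (mod 8) : h ∈ H}
5+0=5, 5+2=7, 5+4=1, 5+6=3
5 + H = {1, 3, 5, 7} = 1 + H

5 + H = {1, 3, 5, 7}


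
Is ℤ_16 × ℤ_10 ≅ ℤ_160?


Comparing ℤ_16 × ℤ_10 and ℤ_160:
gcd(16,10) = 2 ≠ 1. Max element order in ℤ_16×ℤ_10 is lcm(16,10) = 80 < 160, so it has no element of order 160

No, ℤ_16 × ℤ_10 ≇ ℤ_160


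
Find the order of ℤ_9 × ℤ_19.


|A × B| = |A| · |B|
|ℤ_9 × ℤ_19| = 9 × 19 = 171

|ℤ_9 × ℤ_19| = 171


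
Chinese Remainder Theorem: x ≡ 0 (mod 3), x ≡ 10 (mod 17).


m₁ = 3, m₂ = 17, gcd = 1, so CRT applies. M = m₁·m₂ = 51
Let M₁ = M/m₁ = 17, M₂ = M/m₂ = 3
Find y₁ ≡ M₁⁻¹ (mod m₁): 17⁻¹ ≡ 2 (mod 3)
Find y₂ ≡ M₂⁻¹ (mod m₂): 3⁻¹ ≡ 6 (mod 17)
x = a₁·M₁·y₁ + a₂·M₂·y₂ = 0·17·2 + 10·3·6 = 180
Reduce mod 51: x ≡ 27
Check: 27 mod 3 = 0 ✓, 27 mod 17 = 10 ✓

x ≡ 27 (mod 51)


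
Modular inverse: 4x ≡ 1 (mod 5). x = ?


Use the extended Euclidean algorithm to write 1 = 4·s + 5·t; then s mod 5 is the inverse.
Euclidean algorithm:
  4 = 0·5 + 4
  5 = 1·4 + 1
  4 = 4·1 + 0
gcd(4,5) = 1
Back-substitution gives: 4·(-1) + 5·(1) = 1
So 4⁻¹ ≡ -1 ≡ 4 (mod 5)
Check: 4 × 4 = 16 ≡ 1 (mod 5) ✓

4⁻¹ ≡ 4 (mod 5)


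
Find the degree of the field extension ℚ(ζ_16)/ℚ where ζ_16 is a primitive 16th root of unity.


[ℚ(ζ_n):ℚ] = deg Φ_n(x) = φ(n). Here φ(16) = 8

[ℚ(ζ_16)/ℚ where ζ_16 is a primitive 16th root of unity] = 8


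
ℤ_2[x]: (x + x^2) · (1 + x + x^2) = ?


Expand and collect like terms; reduce coefficients mod 2:
x^0: 0·1 = 0 ≡ 0 (mod 2)
x^1: 0·1 + 1·1 = 1 ≡ 1 (mod 2)
x^2: 0·1 + 1·1 + 1·1 = 2 ≡ 0 (mod 2)
x^3: 1·1 + 1·1 = 2 ≡ 0 (mod 2)
x^4: 1·1 = 1 ≡ 1 (mod 2)
Result: x + x^4

f · g = x + x^4


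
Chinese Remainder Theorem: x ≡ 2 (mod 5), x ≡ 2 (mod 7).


m₁ = 5, m₂ = 7, gcd = 1, so CRT applies. M = m₁·m₂ = 35
Let M₁ = M/m₁ = 7, M₂ = M/m₂ = 5
Find y₁ ≡ M₁⁻¹ (mod m₁): 7⁻¹ ≡ 3 (mod 5)
Find y₂ ≡ M₂⁻¹ (mod m₂): 5⁻¹ ≡ 3 (mod 7)
x = a₁·M₁·y₁ + a₂·M₂·y₂ = 2·7·3 + 2·5·3 = 72
Reduce mod 35: x ≡ 2
Check: 2 mod 5 = 2 ✓, 2 mod 7 = 2 ✓

x ≡ 2 (mod 35)


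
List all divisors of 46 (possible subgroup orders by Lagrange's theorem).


Lagrange's theorem: |H| divides |G|
|G| = 46
Divisors of 46: 1, 2, 23, 46

Possible subgroup orders: {1, 2, 23, 46}


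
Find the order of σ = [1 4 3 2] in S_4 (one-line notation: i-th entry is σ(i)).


Cycle decomposition: (2 4)
Cycle lengths: 2
Order = lcm(2) = 2

ord(σ) = 2


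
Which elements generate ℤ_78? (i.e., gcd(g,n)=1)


g generates ℤ_n iff gcd(g,n) = 1
Prime factors of 78: 2, 3, 13
Generators are g ∈ {1,...,77} not divisible by any of these primes.
Generators: {1, 5, 7, 11, 17, 19, 23, 25, 29, 31, 35, 37, 41, 43, 47, 49, 53, 55, 59, 61, 67, 71, 73, 77}
Number of generators = φ(78) = 24

Generators of ℤ_78 = {1, 5, 7, 11, 17, 19, 23, 25, 29, 31, 35, 37, 41, 43, 47, 49, 53, 55, 59, 61, 67, 71, 73, 77}


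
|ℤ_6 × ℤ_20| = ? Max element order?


|ℤ_6 × ℤ_20| = 6 × 20 = 120
Max element order = lcm(6,20) = 60
Cyclic? No (gcd=2)

|ℤ_6×ℤ_20| = 120, max element order = 60


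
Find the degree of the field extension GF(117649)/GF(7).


GF(117649) = GF(7^6), so the extension degree is 6

[GF(117649)/GF(7)] = 6


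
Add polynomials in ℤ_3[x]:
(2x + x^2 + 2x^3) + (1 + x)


Add coefficients mod 3:
x^0: 0 + 1 = 1 (mod 3)
x^1: 2 + 1 = 0 (mod 3)
x^2: 1 + 0 = 1 (mod 3)
x^3: 2 + 0 = 2 (mod 3)
Result: 1 + x^2 + 2x^3

f + g = 1 + x^2 + 2x^3


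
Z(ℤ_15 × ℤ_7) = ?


Z(G) = {g ∈ G | gx = xg for all x ∈ G}
Direct product of abelian groups is abelian, so Z(G) = G

Z(ℤ_15 × ℤ_7) = ℤ_15 × ℤ_7


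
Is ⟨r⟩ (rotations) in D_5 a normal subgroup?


H = ⟨r⟩ (rotations) in D_5
The rotation subgroup ⟨r⟩ has index 2 in D_5, so it is normal

Yes, normal subgroup


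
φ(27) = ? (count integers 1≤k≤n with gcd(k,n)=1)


φ(n) = count of k ∈ {1,...,n} with gcd(k,n)=1
Coprimes to 27: {1, 2, 4, 5, 7, 8, 10, 11, 13, 14, 16, 17, 19, 20, 22, 23, 25, 26}
Count: 18

φ(27) = 18


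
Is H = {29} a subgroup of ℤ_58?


Subgroup test for H = {29} in (ℤ_58, +):
(1) 0 ∈ H? No
(2) Closure: for all a,b ∈ H, (a+b) mod 58 ∈ H? No  [counterexample: 29 + 29 = 0 ∉ H]
(3) Inverses: for all a ∈ H, -a mod 58 ∈ H? Yes

No, H is not a subgroup of ℤ_58


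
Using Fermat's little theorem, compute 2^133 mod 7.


Fermat's little theorem: if p is prime and gcd(a,p)=1, then a^(p-1) ≡ 1 (mod p)
p = 7 is prime, gcd(2,7) = 1
Reduce exponent: 133 mod 6 = 1
So 2^133 ≡ 2^1 (mod 7)
2^1 mod 7 = 2

2^133 ≡ 2 (mod 7)


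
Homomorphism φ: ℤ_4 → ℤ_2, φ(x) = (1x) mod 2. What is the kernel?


Kernel = preimage of identity
ker(φ) = {x ∈ ℤ_4 : 1x ≡ 0 (mod 2)}. Since 2 | 4, φ is well-defined. The kernel is the cyclic subgroup ⟨2⟩ of ℤ_4 (order 2), i.e. {0, 2}

ker(φ) = {0, 2}


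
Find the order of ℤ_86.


ℤ_n has n elements.

|ℤ_86| = 86


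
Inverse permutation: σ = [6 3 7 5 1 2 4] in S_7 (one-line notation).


To find σ⁻¹, swap domain and range:
σ(1) = 6 → σ⁻¹(6) = 1
σ(2) = 3 → σ⁻¹(3) = 2
σ(3) = 7 → σ⁻¹(7) = 3
σ(4) = 5 → σ⁻¹(5) = 4
σ(5) = 1 → σ⁻¹(1) = 5
σ(6) = 2 → σ⁻¹(2) = 6
σ(7) = 4 → σ⁻¹(4) = 7

σ⁻¹ = [5 6 2 7 4 1 3]


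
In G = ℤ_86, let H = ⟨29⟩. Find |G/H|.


|⟨29⟩| = n / gcd(29, 86) = 86 / 1 = 86
H is normal (ℤ_86 is abelian).
|G/H| = |G| / |H| = 86 / 86 = 1

|G/H| = 1


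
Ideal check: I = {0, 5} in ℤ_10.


Check ideal conditions for I = {0, 5} in ℤ_10:
(1) I is an additive subgroup? Yes
(2) For r ∈ ℤ_10 and a ∈ I: r·a ∈ I? Yes

Yes, I is an ideal of ℤ_10


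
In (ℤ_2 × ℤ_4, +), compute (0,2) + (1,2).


Operation: componentwise addition mod (2, 4)
(0,2) + (1,2) = ((a₁+b₁) mod 2, (a₂+b₂) mod 4) with a = (0,2), b = (1,2)

(0,2) + (1,2) = (1,0)


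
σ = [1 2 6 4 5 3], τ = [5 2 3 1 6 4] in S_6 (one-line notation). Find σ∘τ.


σ∘τ: apply τ first, then σ
1 →τ 5 →σ 5
2 →τ 2 →σ 2
3 →τ 3 →σ 6
4 →τ 1 →σ 1
5 →τ 6 →σ 3
6 →τ 4 →σ 4

σ∘τ = [5 2 6 1 3 4]


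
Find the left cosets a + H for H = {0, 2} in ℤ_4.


H = {0, 2}, |H| = 2
Number of cosets = |G|/|H| = 4/2 = 2
0 + H = {0, 2}
1 + H = {1, 3}

Cosets: 0+H={0,2}; 1+H={1,3}


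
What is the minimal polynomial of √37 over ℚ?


√37 satisfies x² - 37 = 0, irreducible over ℚ since 37 is squarefree

Minimal polynomial: x² - 37


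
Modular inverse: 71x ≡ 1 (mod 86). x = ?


Use the extended Euclidean algorithm to write 1 = 71·s + 86·t; then s mod 86 is the inverse.
Euclidean algorithm:
  71 = 0·86 + 71
  86 = 1·71 + 15
  71 = 4·15 + 11
  15 = 1·11 + 4
  11 = 2·4 + 3
  4 = 1·3 + 1
  3 = 3·1 + 0
gcd(71,86) = 1
Back-substitution gives: 71·(-23) + 86·(19) = 1
So 71⁻¹ ≡ -23 ≡ 63 (mod 86)
Check: 71 × 63 = 4473 ≡ 1 (mod 86) ✓

71⁻¹ ≡ 63 (mod 86)


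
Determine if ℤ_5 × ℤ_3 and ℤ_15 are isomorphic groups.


Comparing ℤ_5 × ℤ_3 and ℤ_15:
gcd(5,3) = 1, so ℤ_5 × ℤ_3 ≅ ℤ_15 (CRT)

Yes, ℤ_5 × ℤ_3 ≅ ℤ_15


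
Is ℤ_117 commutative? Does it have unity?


ℤ_117 is a commutative ring with unity 1; 117 = 3×39 is composite, so 3·39 ≡ 0 gives zero divisors (not an integral domain)
Commutative: Yes
Integral domain: No
Has unity: Yes

ℤ_117: Commutative=Yes, Unity=Yes


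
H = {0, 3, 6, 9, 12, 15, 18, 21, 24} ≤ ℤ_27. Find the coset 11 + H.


11 + H = {11 + h (mod 27) : h ∈ H}
11+0=11, 11+3=14, 11+6=17, 11+9=20, 11+12=23, 11+15=26, 11+18=2, 11+21=5, 11+24=8
11 + H = {2, 5, 8, 11, 14, 17, 20, 23, 26} = 2 + H

11 + H = {2, 5, 8, 11, 14, 17, 20, 23, 26}


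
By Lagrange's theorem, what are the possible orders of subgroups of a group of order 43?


Lagrange's theorem: |H| divides |G|
|G| = 43
Divisors of 43: 1, 43

Possible subgroup orders: {1, 43}


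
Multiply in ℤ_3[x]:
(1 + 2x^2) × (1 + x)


Expand and collect like terms; reduce coefficients mod 3:
x^0: 1·1 = 1 ≡ 1 (mod 3)
x^1: 1·1 + 0·1 = 1 ≡ 1 (mod 3)
x^2: 0·1 + 2·1 = 2 ≡ 2 (mod 3)
x^3: 2·1 = 2 ≡ 2 (mod 3)
Result: 1 + x + 2x^2 + 2x^3

f · g = 1 + x + 2x^2 + 2x^3


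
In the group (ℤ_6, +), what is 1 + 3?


Operation: addition mod 6
1 + 3 = (a + b) mod 6 with a = 1, b = 3

1 + 3 = 4


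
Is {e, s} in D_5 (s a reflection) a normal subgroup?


H = {e, s} in D_5 (s a reflection)
r·s·r⁻¹ = sr⁻² ≠ s for n ≥ 3, so {e, s} is not closed under conjugation

No, not a normal subgroup


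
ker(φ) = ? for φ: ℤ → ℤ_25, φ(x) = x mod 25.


Kernel = preimage of identity
ker(φ) = {x ∈ ℤ : x ≡ 0 (mod 25)} = 25ℤ = {0, ±25, ±50, ...}

ker(φ) = 25ℤ


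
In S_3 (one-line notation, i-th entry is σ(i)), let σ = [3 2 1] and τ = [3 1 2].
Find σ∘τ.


σ∘τ: apply τ first, then σ
1 →τ 3 →σ 1
2 →τ 1 →σ 3
3 →τ 2 →σ 2

σ∘τ = [1 3 2]


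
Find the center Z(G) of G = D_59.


Z(G) = {g ∈ G | gx = xg for all x ∈ G}
For odd n, Z(D_n) = {e}: no nontrivial rotation commutes with all reflections

Z(D_59) = {e}


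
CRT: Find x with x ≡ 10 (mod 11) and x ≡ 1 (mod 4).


m₁ = 11, m₂ = 4, gcd = 1, so CRT applies. M = m₁·m₂ = 44
Let M₁ = M/m₁ = 4, M₂ = M/m₂ = 11
Find y₁ ≡ M₁⁻¹ (mod m₁): 4⁻¹ ≡ 3 (mod 11)
Find y₂ ≡ M₂⁻¹ (mod m₂): 11⁻¹ ≡ 3 (mod 4)
x = a₁·M₁·y₁ + a₂·M₂·y₂ = 10·4·3 + 1·11·3 = 153
Reduce mod 44: x ≡ 21
Check: 21 mod 11 = 10 ✓, 21 mod 4 = 1 ✓

x ≡ 21 (mod 44)


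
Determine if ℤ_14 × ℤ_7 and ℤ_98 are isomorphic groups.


Comparing ℤ_14 × ℤ_7 and ℤ_98:
gcd(14,7) = 7 ≠ 1. Max element order in ℤ_14×ℤ_7 is lcm(14,7) = 14 < 98, so it has no element of order 98

No, ℤ_14 × ℤ_7 ≇ ℤ_98


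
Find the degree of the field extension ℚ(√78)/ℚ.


√78 has minimal polynomial x² - 78 (irreducible over ℚ since 78 is squarefree)

[ℚ(√78)/ℚ] = 2


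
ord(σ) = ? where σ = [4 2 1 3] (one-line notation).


Cycle decomposition: (1 4 3)
Cycle lengths: 3
Order = lcm(3) = 3

ord(σ) = 3


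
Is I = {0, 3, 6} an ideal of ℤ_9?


Check ideal conditions for I = {0, 3, 6} in ℤ_9:
(1) I is an additive subgroup? Yes
(2) For r ∈ ℤ_9 and a ∈ I: r·a ∈ I? Yes

Yes, I is an ideal of ℤ_9


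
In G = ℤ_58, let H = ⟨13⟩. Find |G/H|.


|⟨13⟩| = n / gcd(13, 58) = 58 / 1 = 58
H is normal (ℤ_58 is abelian).
|G/H| = |G| / |H| = 58 / 58 = 1

|G/H| = 1


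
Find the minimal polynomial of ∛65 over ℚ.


∛65 satisfies x³ - 65 = 0, irreducible over ℚ (no rational root; 65 is not a perfect cube)

Minimal polynomial: x³ - 65


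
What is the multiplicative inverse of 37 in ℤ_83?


Use the extended Euclidean algorithm to write 1 = 37·s + 83·t; then s mod 83 is the inverse.
Euclidean algorithm:
  37 = 0·83 + 37
  83 = 2·37 + 9
  37 = 4·9 + 1
  9 = 9·1 + 0
gcd(37,83) = 1
Back-substitution gives: 37·(9) + 83·(-4) = 1
So 37⁻¹ ≡ 9 ≡ 9 (mod 83)
Check: 37 × 9 = 333 ≡ 1 (mod 83) ✓

37⁻¹ ≡ 9 (mod 83)


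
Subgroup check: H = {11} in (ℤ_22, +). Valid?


Subgroup test for H = {11} in (ℤ_22, +):
(1) 0 ∈ H? No
(2) Closure: for all a,b ∈ H, (a+b) mod 22 ∈ H? No  [counterexample: 11 + 11 = 0 ∉ H]
(3) Inverses: for all a ∈ H, -a mod 22 ∈ H? Yes

No, H is not a subgroup of ℤ_22


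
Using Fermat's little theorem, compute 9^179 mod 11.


Fermat's little theorem: if p is prime and gcd(a,p)=1, then a^(p-1) ≡ 1 (mod p)
p = 11 is prime, gcd(9,11) = 1
Reduce exponent: 179 mod 10 = 9
So 9^179 ≡ 9^9 (mod 11)
9^9 mod 11 = 5

9^179 ≡ 5 (mod 11)


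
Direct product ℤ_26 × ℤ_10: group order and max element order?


|ℤ_26 × ℤ_10| = 26 × 10 = 260
Max element order = lcm(26,10) = 130
Cyclic? No (gcd=2)

|ℤ_26×ℤ_10| = 260, max element order = 130


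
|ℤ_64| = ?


ℤ_n has n elements.

|ℤ_64| = 64


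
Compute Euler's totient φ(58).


Factor n: 58 = 2 × 29
φ(n) = n · ∏(1 - 1/p) over distinct primes p | n
φ(58) = 58 · (1 - 1/2) · (1 - 1/29) = 28

φ(58) = 28


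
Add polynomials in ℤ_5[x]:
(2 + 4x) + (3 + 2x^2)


Add coefficients mod 5:
x^0: 2 + 3 = 0 (mod 5)
x^1: 4 + 0 = 4 (mod 5)
x^2: 0 + 2 = 2 (mod 5)
Result: 4x + 2x^2

f + g = 4x + 2x^2


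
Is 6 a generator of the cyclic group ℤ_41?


g generates ℤ_n iff gcd(g, n) = 1
gcd(6, 41) = 1
Since gcd = 1, 6 is a generator.

Yes, 6 generates ℤ_41


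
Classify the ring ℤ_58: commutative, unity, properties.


ℤ_58 is a commutative ring with unity 1; 58 = 2×29 is composite, so 2·29 ≡ 0 gives zero divisors (not an integral domain)
Commutative: Yes
Integral domain: No
Has unity: Yes

ℤ_58: Commutative=Yes, Unity=Yes


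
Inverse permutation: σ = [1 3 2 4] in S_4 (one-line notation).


To find σ⁻¹, swap domain and range:
σ(1) = 1 → σ⁻¹(1) = 1
σ(2) = 3 → σ⁻¹(3) = 2
σ(3) = 2 → σ⁻¹(2) = 3
σ(4) = 4 → σ⁻¹(4) = 4

σ⁻¹ = [1 3 2 4]


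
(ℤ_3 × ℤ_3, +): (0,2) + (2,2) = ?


Operation: componentwise addition mod (3, 3)
(0,2) + (2,2) = ((a₁+b₁) mod 3, (a₂+b₂) mod 3) with a = (0,2), b = (2,2)

(0,2) + (2,2) = (2,1)


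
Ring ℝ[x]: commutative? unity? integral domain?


Polynomial ring over ℝ (an integral domain) is a commutative integral domain with unity 1
Commutative: Yes
Integral domain: Yes
Has unity: Yes

ℝ[x]: Commutative=Yes, Unity=Yes


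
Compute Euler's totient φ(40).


Factor n: 40 = 2^3 × 5
φ(n) = n · ∏(1 - 1/p) over distinct primes p | n
φ(40) = 40 · (1 - 1/2) · (1 - 1/5) = 16

φ(40) = 16


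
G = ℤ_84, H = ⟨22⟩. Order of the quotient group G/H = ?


|⟨22⟩| = n / gcd(22, 84) = 84 / 2 = 42
H is normal (ℤ_84 is abelian).
|G/H| = |G| / |H| = 84 / 42 = 2

|G/H| = 2


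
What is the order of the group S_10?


|S_n| = n! (number of permutations of n symbols)
|S_10| = 10! = 3628800

|S_10| = 3628800


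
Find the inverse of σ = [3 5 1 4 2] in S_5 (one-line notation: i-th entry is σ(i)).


To find σ⁻¹, swap domain and range:
σ(1) = 3 → σ⁻¹(3) = 1
σ(2) = 5 → σ⁻¹(5) = 2
σ(3) = 1 → σ⁻¹(1) = 3
σ(4) = 4 → σ⁻¹(4) = 4
σ(5) = 2 → σ⁻¹(2) = 5

σ⁻¹ = [3 5 1 4 2]


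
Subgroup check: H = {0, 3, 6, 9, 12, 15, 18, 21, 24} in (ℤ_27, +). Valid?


Subgroup test for H = {0, 3, 6, 9, 12, 15, 18, 21, 24} in (ℤ_27, +):
(1) 0 ∈ H? Yes
(2) Closure: for all a,b ∈ H, (a+b) mod 27 ∈ H? Yes
(3) Inverses: for all a ∈ H, -a mod 27 ∈ H? Yes

Yes, H is a subgroup of ℤ_27


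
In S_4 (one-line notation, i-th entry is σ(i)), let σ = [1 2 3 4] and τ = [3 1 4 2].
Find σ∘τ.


σ∘τ: apply τ first, then σ
1 →τ 3 →σ 3
2 →τ 1 →σ 1
3 →τ 4 →σ 4
4 →τ 2 →σ 2

σ∘τ = [3 1 4 2]


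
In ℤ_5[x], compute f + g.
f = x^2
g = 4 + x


Add coefficients mod 5:
x^0: 0 + 4 = 4 (mod 5)
x^1: 0 + 1 = 1 (mod 5)
x^2: 1 + 0 = 1 (mod 5)
Result: 4 + x + x^2

f + g = 4 + x + x^2


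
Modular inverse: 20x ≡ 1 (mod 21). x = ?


Use the extended Euclidean algorithm to write 1 = 20·s + 21·t; then s mod 21 is the inverse.
Euclidean algorithm:
  20 = 0·21 + 20
  21 = 1·20 + 1
  20 = 20·1 + 0
gcd(20,21) = 1
Back-substitution gives: 20·(-1) + 21·(1) = 1
So 20⁻¹ ≡ -1 ≡ 20 (mod 21)
Check: 20 × 20 = 400 ≡ 1 (mod 21) ✓

20⁻¹ ≡ 20 (mod 21)


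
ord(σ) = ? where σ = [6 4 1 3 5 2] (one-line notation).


Cycle decomposition: (1 6 2 4 3)
Cycle lengths: 5
Order = lcm(5) = 5

ord(σ) = 5


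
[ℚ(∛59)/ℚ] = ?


∛59 has minimal polynomial x³ - 59 (irreducible over ℚ since 59 is not a perfect cube)

[ℚ(∛59)/ℚ] = 3


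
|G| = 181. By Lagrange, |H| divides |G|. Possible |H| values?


Lagrange's theorem: |H| divides |G|
|G| = 181
Divisors of 181: 1, 181

Possible subgroup orders: {1, 181}


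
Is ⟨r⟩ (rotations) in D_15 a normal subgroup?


H = ⟨r⟩ (rotations) in D_15
The rotation subgroup ⟨r⟩ has index 2 in D_15, so it is normal

Yes, normal subgroup


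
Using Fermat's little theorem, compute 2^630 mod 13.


Fermat's little theorem: if p is prime and gcd(a,p)=1, then a^(p-1) ≡ 1 (mod p)
p = 13 is prime, gcd(2,13) = 1
Reduce exponent: 630 mod 12 = 6
So 2^630 ≡ 2^6 (mod 13)
2^6 mod 13 = 12

2^630 ≡ 12 (mod 13)


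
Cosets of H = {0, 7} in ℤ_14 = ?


H = {0, 7}, |H| = 2
Number of cosets = |G|/|H| = 14/2 = 7
0 + H = {0, 7}
1 + H = {1, 8}
2 + H = {2, 9}
3 + H = {3, 10}
4 + H = {4, 11}
5 + H = {5, 12}
6 + H = {6, 13}

Cosets: 0+H={0,7}; 1+H={1,8}; 2+H={2,9}; 3+H={3,10}; 4+H={4,11}; 5+H={5,12}; 6+H={6,13}


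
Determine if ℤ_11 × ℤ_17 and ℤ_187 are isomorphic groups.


Comparing ℤ_11 × ℤ_17 and ℤ_187:
gcd(11,17) = 1, so ℤ_11 × ℤ_17 ≅ ℤ_187 (CRT)

Yes, ℤ_11 × ℤ_17 ≅ ℤ_187


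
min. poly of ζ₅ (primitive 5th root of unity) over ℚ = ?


ζ₅ is a root of Φ₅(x) = x⁴ + x³ + x² + x + 1, irreducible over ℚ

Minimal polynomial: x⁴ + x³ + x² + x + 1


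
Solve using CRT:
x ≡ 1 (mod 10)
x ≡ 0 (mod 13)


m₁ = 10, m₂ = 13, gcd = 1, so CRT applies. M = m₁·m₂ = 130
Let M₁ = M/m₁ = 13, M₂ = M/m₂ = 10
Find y₁ ≡ M₁⁻¹ (mod m₁): 13⁻¹ ≡ 7 (mod 10)
Find y₂ ≡ M₂⁻¹ (mod m₂): 10⁻¹ ≡ 4 (mod 13)
x = a₁·M₁·y₁ + a₂·M₂·y₂ = 1·13·7 + 0·10·4 = 91
Reduce mod 130: x ≡ 91
Check: 91 mod 10 = 1 ✓, 91 mod 13 = 0 ✓

x ≡ 91 (mod 130)


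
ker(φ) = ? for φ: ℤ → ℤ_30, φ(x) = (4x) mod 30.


Kernel = preimage of identity
ker(φ) = {x ∈ ℤ : 4x ≡ 0 (mod 30)}. gcd(4,30) = 2, so 4x ≡ 0 (mod 30) ⟺ x ≡ 0 (mod 30/2 = 15). Hence ker(φ) = 15ℤ

ker(φ) = 15ℤ


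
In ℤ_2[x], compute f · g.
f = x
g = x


Expand and collect like terms; reduce coefficients mod 2:
x^0: 0·0 = 0 ≡ 0 (mod 2)
x^1: 0·1 + 1·0 = 0 ≡ 0 (mod 2)
x^2: 1·1 = 1 ≡ 1 (mod 2)
Result: x^2

f · g = x^2


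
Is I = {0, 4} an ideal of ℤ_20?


Check ideal conditions for I = {0, 4} in ℤ_20:
(1) I is an additive subgroup? No
(2) For r ∈ ℤ_20 and a ∈ I: r·a ∈ I? No  [counterexample: r=2, a=4, r·a mod 20 = 8 ∉ I]

No, I is not an ideal of ℤ_20
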